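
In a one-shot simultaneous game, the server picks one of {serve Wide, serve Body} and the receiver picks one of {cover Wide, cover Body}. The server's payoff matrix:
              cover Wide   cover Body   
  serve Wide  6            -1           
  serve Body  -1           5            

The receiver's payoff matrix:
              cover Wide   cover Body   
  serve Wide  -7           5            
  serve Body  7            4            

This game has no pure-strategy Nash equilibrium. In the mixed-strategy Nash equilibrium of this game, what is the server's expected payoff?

29/13

The server's indifference between serve Wide and serve Body determines the receiver's mixing probability q:
  the server's payoff to serve Wide: q·6 + (1−q)·(-1) = 7q - 1
  the server's payoff to serve Body: q·(-1) + (1−q)·5 = -6q + 5
  7q - 1 = -6q + 5  ⇒  13q = 6  ⇒  q = 6/13.
At equilibrium the server is indifferent across rows, so the server's payoff equals the payoff from serve Wide: (6/13)·6 + (7/13)·(-1) = 29/13.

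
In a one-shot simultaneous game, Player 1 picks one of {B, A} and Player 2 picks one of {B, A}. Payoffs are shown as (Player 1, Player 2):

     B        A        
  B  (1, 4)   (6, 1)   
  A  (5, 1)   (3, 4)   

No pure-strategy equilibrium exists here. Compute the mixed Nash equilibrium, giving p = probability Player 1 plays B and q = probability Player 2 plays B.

p = 1/2, q = 3/7

In a mixed equilibrium Player 2 is indifferent between B and A; this condition fixes p.
  Player 2's payoff from B: p·4 + (1−p)·1 = 3p + 1
  Player 2's payoff from A: p·1 + (1−p)·4 = -3p + 4
  3p + 1 = -3p + 4  ⇒  6p = 3  ⇒  p = 1/2.
Player 1's indifference between B and A determines Player 2's mixing probability q:
  Player 1's payoff to B: q·1 + (1−q)·6 = -5q + 6
  Player 1's payoff to A: q·5 + (1−q)·3 = 2q + 3
  -5q + 6 = 2q + 3  ⇒  -7q = -3  ⇒  q = 3/7.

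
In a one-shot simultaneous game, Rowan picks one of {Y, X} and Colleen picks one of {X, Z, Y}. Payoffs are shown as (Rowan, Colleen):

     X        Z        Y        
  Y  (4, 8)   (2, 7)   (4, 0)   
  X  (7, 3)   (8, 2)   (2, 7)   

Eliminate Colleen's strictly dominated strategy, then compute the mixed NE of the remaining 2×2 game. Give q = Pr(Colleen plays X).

q = 2/5

Colleen's strategy Z is strictly dominated by X: 8 > 7 and 3 > 2. Eliminate Z.
Colleen's mix must leave Rowan indifferent between Y and X.
  Rowan's payoff from Y: q·4 + (1−q)·4 = 4
  Rowan's payoff from X: q·7 + (1−q)·2 = 5q + 2
  4 = 5q + 2  ⇒  -5q = -2  ⇒  q = 2/5.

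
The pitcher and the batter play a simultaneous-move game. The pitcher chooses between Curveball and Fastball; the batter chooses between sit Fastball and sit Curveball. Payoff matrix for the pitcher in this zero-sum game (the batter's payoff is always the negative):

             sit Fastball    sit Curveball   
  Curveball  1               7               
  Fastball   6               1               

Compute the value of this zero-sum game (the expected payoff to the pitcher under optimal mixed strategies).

Set the pitcher's expected payoff from Curveball equal to that from Fastball:
  the pitcher's expected payoff from Curveball: q·1 + (1−q)·7 = -6q + 7
  the pitcher's expected payoff from Fastball: q·6 + (1−q)·1 = 5q + 1
  -6q + 7 = 5q + 1  ⇒  -11q = -6  ⇒  q = 6/11.
The value is the pitcher's expected payoff against this mix (using Curveball): (6/11)·1 + (5/11)·7 = 41/11.

v = 41/11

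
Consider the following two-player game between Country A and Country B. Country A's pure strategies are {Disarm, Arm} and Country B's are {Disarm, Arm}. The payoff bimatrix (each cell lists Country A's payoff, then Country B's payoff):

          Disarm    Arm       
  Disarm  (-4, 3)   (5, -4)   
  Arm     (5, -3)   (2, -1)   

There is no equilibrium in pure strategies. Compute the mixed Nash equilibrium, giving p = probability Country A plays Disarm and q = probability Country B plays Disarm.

p = 2/9, q = 1/4

In a mixed equilibrium Country B is indifferent between Disarm and Arm; this condition fixes p.
  Country B's payoff to Disarm: p·3 + (1−p)·(-3) = 6p - 3
  Country B's payoff to Arm: p·(-4) + (1−p)·(-1) = -3p - 1
  6p - 3 = -3p - 1  ⇒  9p = 2  ⇒  p = 2/9.
Country B's mix must leave Country A indifferent between Disarm and Arm.
  Country A's expected payoff from Disarm: q·(-4) + (1−q)·5 = -9q + 5
  Country A's expected payoff from Arm: q·5 + (1−q)·2 = 3q + 2
  -9q + 5 = 3q + 2  ⇒  -12q = -3  ⇒  q = 1/4.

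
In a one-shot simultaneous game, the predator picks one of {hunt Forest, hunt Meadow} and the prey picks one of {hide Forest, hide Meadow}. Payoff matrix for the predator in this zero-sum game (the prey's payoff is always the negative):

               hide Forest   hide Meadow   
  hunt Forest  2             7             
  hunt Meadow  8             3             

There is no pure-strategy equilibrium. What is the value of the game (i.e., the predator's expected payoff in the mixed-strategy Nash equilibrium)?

Set the predator's expected payoff from hunt Forest equal to that from hunt Meadow:
  the predator's expected payoff from hunt Forest: q·2 + (1−q)·7 = -5q + 7
  the predator's expected payoff from hunt Meadow: q·8 + (1−q)·3 = 5q + 3
  -5q + 7 = 5q + 3  ⇒  -10q = -4  ⇒  q = 2/5.
The value is the predator's expected payoff against this mix (using hunt Forest): (2/5)·2 + (3/5)·7 = 5.

v = 5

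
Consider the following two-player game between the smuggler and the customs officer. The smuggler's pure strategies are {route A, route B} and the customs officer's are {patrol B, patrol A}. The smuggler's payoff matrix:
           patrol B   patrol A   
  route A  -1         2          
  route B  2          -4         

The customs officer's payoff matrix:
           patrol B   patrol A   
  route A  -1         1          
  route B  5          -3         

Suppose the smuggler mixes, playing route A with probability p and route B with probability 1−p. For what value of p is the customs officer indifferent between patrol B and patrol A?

p = 4/5

The customs officer's indifference between patrol B and patrol A determines the smuggler's mixing probability p:
  the customs officer's expected payoff from patrol B: p·(-1) + (1−p)·5 = -6p + 5
  the customs officer's expected payoff from patrol A: p·1 + (1−p)·(-3) = 4p - 3
  -6p + 5 = 4p - 3  ⇒  -10p = -8  ⇒  p = 4/5.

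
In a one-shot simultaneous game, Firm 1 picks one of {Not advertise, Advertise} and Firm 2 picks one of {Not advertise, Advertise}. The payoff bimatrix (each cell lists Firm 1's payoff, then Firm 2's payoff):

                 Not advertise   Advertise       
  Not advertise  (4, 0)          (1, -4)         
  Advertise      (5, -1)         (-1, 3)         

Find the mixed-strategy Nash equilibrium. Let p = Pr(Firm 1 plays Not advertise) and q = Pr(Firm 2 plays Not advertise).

In a mixed equilibrium Firm 2 is indifferent between Not advertise and Advertise; this condition fixes p.
  Firm 2's payoff from Not advertise: p·0 + (1−p)·(-1) = p - 1
  Firm 2's payoff from Advertise: p·(-4) + (1−p)·3 = -7p + 3
  p - 1 = -7p + 3  ⇒  8p = 4  ⇒  p = 1/2.
For Firm 1 to be willing to mix, Firm 1 must be indifferent between Not advertise and Advertise, which pins down Firm 2's mix.
  Firm 1's payoff from Not advertise: q·4 + (1−q)·1 = 3q + 1
  Firm 1's payoff from Advertise: q·5 + (1−q)·(-1) = 6q - 1
  3q + 1 = 6q - 1  ⇒  -3q = -2  ⇒  q = 2/3.

p = 1/2, q = 2/3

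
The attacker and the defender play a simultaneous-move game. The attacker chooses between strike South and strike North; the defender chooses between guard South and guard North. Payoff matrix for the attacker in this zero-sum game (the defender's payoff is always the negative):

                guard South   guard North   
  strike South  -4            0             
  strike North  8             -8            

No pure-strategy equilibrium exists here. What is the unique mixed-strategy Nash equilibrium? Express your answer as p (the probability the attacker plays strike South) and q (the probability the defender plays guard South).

p = 4/5, q = 2/5

In a mixed equilibrium the defender is indifferent between guard South and guard North; this condition fixes p.
  the defender's expected payoff from guard South: p·4 + (1−p)·(-8) = 12p - 8
  the defender's expected payoff from guard North: p·0 + (1−p)·8 = -8p + 8
  12p - 8 = -8p + 8  ⇒  20p = 16  ⇒  p = 4/5.
The defender's mix must leave the attacker indifferent between strike South and strike North.
  the attacker's expected payoff from strike South: q·(-4) + (1−q)·0 = -4q
  the attacker's expected payoff from strike North: q·8 + (1−q)·(-8) = 16q - 8
  -4q = 16q - 8  ⇒  -20q = -8  ⇒  q = 2/5.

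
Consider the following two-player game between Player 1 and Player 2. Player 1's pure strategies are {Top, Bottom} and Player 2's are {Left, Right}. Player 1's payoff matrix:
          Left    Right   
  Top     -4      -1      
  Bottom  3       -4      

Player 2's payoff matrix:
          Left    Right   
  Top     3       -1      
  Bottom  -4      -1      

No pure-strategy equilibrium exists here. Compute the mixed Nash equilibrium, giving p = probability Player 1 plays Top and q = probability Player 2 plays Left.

For Player 2 to be willing to mix, Player 2 must be indifferent between Left and Right, which pins down Player 1's mix.
  Player 2's expected payoff from Left: p·3 + (1−p)·(-4) = 7p - 4
  Player 2's expected payoff from Right: p·(-1) + (1−p)·(-1) = -1
  7p - 4 = -1  ⇒  7p = 3  ⇒  p = 3/7.
Set Player 1's expected payoff from Top equal to that from Bottom:
  Player 1's payoff to Top: q·(-4) + (1−q)·(-1) = -3q - 1
  Player 1's payoff to Bottom: q·3 + (1−q)·(-4) = 7q - 4
  -3q - 1 = 7q - 4  ⇒  -10q = -3  ⇒  q = 3/10.

p = 3/7, q = 3/10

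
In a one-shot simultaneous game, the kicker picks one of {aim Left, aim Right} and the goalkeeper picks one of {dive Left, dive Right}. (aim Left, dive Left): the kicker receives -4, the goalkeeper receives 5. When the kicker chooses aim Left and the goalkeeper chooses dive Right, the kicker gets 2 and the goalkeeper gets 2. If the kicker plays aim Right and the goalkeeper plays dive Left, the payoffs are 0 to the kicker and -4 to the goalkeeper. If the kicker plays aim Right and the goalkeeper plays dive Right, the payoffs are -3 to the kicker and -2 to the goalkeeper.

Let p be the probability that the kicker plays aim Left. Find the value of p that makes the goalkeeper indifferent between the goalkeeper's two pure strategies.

p = 2/5

In a mixed equilibrium the goalkeeper is indifferent between dive Left and dive Right; this condition fixes p.
  the goalkeeper's expected payoff from dive Left: p·5 + (1−p)·(-4) = 9p - 4
  the goalkeeper's expected payoff from dive Right: p·2 + (1−p)·(-2) = 4p - 2
  9p - 4 = 4p - 2  ⇒  5p = 2  ⇒  p = 2/5.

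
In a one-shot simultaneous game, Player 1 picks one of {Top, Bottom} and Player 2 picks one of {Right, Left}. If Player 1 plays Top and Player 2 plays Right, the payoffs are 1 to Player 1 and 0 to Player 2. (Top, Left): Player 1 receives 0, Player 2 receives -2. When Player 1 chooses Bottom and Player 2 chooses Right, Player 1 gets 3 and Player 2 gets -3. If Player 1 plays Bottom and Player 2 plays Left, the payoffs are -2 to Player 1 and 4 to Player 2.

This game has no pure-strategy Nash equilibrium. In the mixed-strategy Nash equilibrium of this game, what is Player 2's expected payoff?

-2/3

Set Player 2's expected payoff from Right equal to that from Left:
  Player 2's payoff from Right: p·0 + (1−p)·(-3) = 3p - 3
  Player 2's payoff from Left: p·(-2) + (1−p)·4 = -6p + 4
  3p - 3 = -6p + 4  ⇒  9p = 7  ⇒  p = 7/9.
At equilibrium Player 2 is indifferent across columns, so Player 2's payoff equals the payoff from Right: (7/9)·0 + (2/9)·(-3) = -2/3.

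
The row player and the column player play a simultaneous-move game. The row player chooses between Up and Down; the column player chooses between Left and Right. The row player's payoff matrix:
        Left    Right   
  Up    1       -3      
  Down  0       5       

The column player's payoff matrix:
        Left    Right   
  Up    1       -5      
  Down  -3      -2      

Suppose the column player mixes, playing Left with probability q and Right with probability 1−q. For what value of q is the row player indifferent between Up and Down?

For the row player to be willing to mix, the row player must be indifferent between Up and Down, which pins down the column player's mix.
  the row player's payoff from Up: q·1 + (1−q)·(-3) = 4q - 3
  the row player's payoff from Down: q·0 + (1−q)·5 = -5q + 5
  4q - 3 = -5q + 5  ⇒  9q = 8  ⇒  q = 8/9.

q = 8/9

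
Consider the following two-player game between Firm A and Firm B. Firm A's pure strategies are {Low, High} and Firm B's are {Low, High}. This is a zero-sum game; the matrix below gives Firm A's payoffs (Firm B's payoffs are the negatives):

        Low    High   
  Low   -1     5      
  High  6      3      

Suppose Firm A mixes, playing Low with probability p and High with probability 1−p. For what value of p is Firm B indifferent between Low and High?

For Firm B to be willing to mix, Firm B must be indifferent between Low and High, which pins down Firm A's mix.
  Firm B's expected payoff from Low: p·1 + (1−p)·(-6) = 7p - 6
  Firm B's expected payoff from High: p·(-5) + (1−p)·(-3) = -2p - 3
  7p - 6 = -2p - 3  ⇒  9p = 3  ⇒  p = 1/3.

p = 1/3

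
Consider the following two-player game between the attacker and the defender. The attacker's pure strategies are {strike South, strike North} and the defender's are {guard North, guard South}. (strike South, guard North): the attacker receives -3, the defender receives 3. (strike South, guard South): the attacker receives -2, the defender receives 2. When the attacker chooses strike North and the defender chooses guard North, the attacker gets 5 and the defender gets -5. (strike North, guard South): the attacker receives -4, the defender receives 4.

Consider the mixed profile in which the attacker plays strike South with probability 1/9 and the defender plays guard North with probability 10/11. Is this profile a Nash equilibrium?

Given the attacker's mix p = 1/9, the defender's payoff from guard North is -37/9 but from guard South is 34/9. The defender strictly prefers guard South, so the defender would not mix.
So the proposed profile is not a Nash equilibrium.

No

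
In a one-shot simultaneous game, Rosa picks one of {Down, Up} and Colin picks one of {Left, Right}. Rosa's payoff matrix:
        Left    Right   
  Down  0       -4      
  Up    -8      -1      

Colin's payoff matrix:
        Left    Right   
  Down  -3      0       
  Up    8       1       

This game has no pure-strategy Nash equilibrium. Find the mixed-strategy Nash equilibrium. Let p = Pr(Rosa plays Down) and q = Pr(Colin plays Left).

Set Colin's expected payoff from Left equal to that from Right:
  Colin's payoff to Left: p·(-3) + (1−p)·8 = -11p + 8
  Colin's payoff to Right: p·0 + (1−p)·1 = -p + 1
  -11p + 8 = -p + 1  ⇒  -10p = -7  ⇒  p = 7/10.
Set Rosa's expected payoff from Down equal to that from Up:
  Rosa's payoff to Down: q·0 + (1−q)·(-4) = 4q - 4
  Rosa's payoff to Up: q·(-8) + (1−q)·(-1) = -7q - 1
  4q - 4 = -7q - 1  ⇒  11q = 3  ⇒  q = 3/11.

p = 7/10, q = 3/11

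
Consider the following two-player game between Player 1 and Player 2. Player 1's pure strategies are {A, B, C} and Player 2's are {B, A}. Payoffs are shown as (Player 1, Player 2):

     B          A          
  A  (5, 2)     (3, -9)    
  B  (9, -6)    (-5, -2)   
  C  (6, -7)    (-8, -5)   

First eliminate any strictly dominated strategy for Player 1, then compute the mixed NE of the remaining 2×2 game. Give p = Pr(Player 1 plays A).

Player 1's strategy C is strictly dominated by B: 9 > 6 and -5 > -8. Eliminate C.
For Player 2 to be willing to mix, Player 2 must be indifferent between B and A, which pins down Player 1's mix.
  Player 2's expected payoff from B: p·2 + (1−p)·(-6) = 8p - 6
  Player 2's expected payoff from A: p·(-9) + (1−p)·(-2) = -7p - 2
  8p - 6 = -7p - 2  ⇒  15p = 4  ⇒  p = 4/15.

p = 4/15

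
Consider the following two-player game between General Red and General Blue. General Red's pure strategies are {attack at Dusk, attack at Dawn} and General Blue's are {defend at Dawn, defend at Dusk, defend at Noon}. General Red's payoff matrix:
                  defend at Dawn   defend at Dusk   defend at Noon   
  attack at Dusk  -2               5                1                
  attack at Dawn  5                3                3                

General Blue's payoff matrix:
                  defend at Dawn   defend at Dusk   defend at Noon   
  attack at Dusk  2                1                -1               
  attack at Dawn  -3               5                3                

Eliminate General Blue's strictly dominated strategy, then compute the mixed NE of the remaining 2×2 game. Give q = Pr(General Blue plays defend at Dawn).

General Blue's strategy defend at Noon is strictly dominated by defend at Dusk: 1 > -1 and 5 > 3. Eliminate defend at Noon.
Set General Red's expected payoff from attack at Dusk equal to that from attack at Dawn:
  General Red's payoff from attack at Dusk: q·(-2) + (1−q)·5 = -7q + 5
  General Red's payoff from attack at Dawn: q·5 + (1−q)·3 = 2q + 3
  -7q + 5 = 2q + 3  ⇒  -9q = -2  ⇒  q = 2/9.

q = 2/9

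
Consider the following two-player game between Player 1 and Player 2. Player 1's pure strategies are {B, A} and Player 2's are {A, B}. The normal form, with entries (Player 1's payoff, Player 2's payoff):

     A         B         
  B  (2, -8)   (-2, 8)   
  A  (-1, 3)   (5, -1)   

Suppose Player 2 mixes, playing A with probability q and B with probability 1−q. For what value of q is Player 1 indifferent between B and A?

Player 2's mix must leave Player 1 indifferent between B and A.
  Player 1's payoff to B: q·2 + (1−q)·(-2) = 4q - 2
  Player 1's payoff to A: q·(-1) + (1−q)·5 = -6q + 5
  4q - 2 = -6q + 5  ⇒  10q = 7  ⇒  q = 7/10.

q = 7/10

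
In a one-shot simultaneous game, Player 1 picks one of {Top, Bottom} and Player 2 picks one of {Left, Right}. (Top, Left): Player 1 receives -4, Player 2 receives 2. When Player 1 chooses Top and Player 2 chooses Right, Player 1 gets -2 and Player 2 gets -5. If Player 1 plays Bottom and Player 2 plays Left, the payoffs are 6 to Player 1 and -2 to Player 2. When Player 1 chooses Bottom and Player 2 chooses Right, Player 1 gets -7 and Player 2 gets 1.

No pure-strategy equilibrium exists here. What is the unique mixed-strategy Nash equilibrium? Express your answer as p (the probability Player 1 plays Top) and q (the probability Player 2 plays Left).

For Player 2 to be willing to mix, Player 2 must be indifferent between Left and Right, which pins down Player 1's mix.
  Player 2's payoff to Left: p·2 + (1−p)·(-2) = 4p - 2
  Player 2's payoff to Right: p·(-5) + (1−p)·1 = -6p + 1
  4p - 2 = -6p + 1  ⇒  10p = 3  ⇒  p = 3/10.
Set Player 1's expected payoff from Top equal to that from Bottom:
  Player 1's payoff to Top: q·(-4) + (1−q)·(-2) = -2q - 2
  Player 1's payoff to Bottom: q·6 + (1−q)·(-7) = 13q - 7
  -2q - 2 = 13q - 7  ⇒  -15q = -5  ⇒  q = 1/3.

p = 3/10, q = 1/3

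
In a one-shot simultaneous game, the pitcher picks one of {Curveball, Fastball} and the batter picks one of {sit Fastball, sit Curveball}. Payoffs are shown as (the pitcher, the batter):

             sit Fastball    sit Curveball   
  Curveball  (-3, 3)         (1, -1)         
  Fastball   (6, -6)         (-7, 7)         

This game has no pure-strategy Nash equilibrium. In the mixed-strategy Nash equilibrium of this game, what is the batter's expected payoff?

For the batter to be willing to mix, the batter must be indifferent between sit Fastball and sit Curveball, which pins down the pitcher's mix.
  the batter's expected payoff from sit Fastball: p·3 + (1−p)·(-6) = 9p - 6
  the batter's expected payoff from sit Curveball: p·(-1) + (1−p)·7 = -8p + 7
  9p - 6 = -8p + 7  ⇒  17p = 13  ⇒  p = 13/17.
At equilibrium the batter is indifferent across columns, so the batter's payoff equals the payoff from sit Fastball: (13/17)·3 + (4/17)·(-6) = 15/17.

15/17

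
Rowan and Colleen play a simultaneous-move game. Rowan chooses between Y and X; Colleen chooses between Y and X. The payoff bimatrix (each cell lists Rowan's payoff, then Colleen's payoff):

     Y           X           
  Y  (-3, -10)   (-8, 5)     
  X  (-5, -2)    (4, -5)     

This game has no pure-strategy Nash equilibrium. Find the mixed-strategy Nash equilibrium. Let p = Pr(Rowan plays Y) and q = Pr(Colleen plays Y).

p = 1/6, q = 6/7

For Colleen to be willing to mix, Colleen must be indifferent between Y and X, which pins down Rowan's mix.
  Colleen's payoff from Y: p·(-10) + (1−p)·(-2) = -8p - 2
  Colleen's payoff from X: p·5 + (1−p)·(-5) = 10p - 5
  -8p - 2 = 10p - 5  ⇒  -18p = -3  ⇒  p = 1/6.
For Rowan to be willing to mix, Rowan must be indifferent between Y and X, which pins down Colleen's mix.
  Rowan's expected payoff from Y: q·(-3) + (1−q)·(-8) = 5q - 8
  Rowan's expected payoff from X: q·(-5) + (1−q)·4 = -9q + 4
  5q - 8 = -9q + 4  ⇒  14q = 12  ⇒  q = 6/7.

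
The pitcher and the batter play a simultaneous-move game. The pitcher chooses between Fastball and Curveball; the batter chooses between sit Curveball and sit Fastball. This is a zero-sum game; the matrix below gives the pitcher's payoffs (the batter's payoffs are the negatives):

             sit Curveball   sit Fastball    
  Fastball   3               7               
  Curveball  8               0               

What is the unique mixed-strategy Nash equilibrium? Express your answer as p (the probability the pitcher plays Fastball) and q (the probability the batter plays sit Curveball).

For the batter to be willing to mix, the batter must be indifferent between sit Curveball and sit Fastball, which pins down the pitcher's mix.
  the batter's expected payoff from sit Curveball: p·(-3) + (1−p)·(-8) = 5p - 8
  the batter's expected payoff from sit Fastball: p·(-7) + (1−p)·0 = -7p
  5p - 8 = -7p  ⇒  12p = 8  ⇒  p = 2/3.
Set the pitcher's expected payoff from Fastball equal to that from Curveball:
  the pitcher's payoff to Fastball: q·3 + (1−q)·7 = -4q + 7
  the pitcher's payoff to Curveball: q·8 + (1−q)·0 = 8q
  -4q + 7 = 8q  ⇒  -12q = -7  ⇒  q = 7/12.

p = 2/3, q = 7/12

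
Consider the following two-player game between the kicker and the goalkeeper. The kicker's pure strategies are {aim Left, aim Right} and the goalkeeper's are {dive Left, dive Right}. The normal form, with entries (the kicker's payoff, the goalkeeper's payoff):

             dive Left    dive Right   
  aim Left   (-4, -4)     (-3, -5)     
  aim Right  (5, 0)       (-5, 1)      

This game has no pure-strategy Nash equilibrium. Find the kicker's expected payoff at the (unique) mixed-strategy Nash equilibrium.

-35/11

The kicker's indifference between aim Left and aim Right determines the goalkeeper's mixing probability q:
  the kicker's expected payoff from aim Left: q·(-4) + (1−q)·(-3) = -q - 3
  the kicker's expected payoff from aim Right: q·5 + (1−q)·(-5) = 10q - 5
  -q - 3 = 10q - 5  ⇒  -11q = -2  ⇒  q = 2/11.
At equilibrium the kicker is indifferent across rows, so the kicker's payoff equals the payoff from aim Left: (2/11)·(-4) + (9/11)·(-3) = -35/11.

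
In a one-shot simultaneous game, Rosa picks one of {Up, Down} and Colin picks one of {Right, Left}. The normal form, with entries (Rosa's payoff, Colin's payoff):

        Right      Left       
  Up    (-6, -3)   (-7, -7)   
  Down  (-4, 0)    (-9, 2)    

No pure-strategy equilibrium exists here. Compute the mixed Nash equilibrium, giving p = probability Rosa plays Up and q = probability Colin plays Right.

For Colin to be willing to mix, Colin must be indifferent between Right and Left, which pins down Rosa's mix.
  Colin's payoff to Right: p·(-3) + (1−p)·0 = -3p
  Colin's payoff to Left: p·(-7) + (1−p)·2 = -9p + 2
  -3p = -9p + 2  ⇒  6p = 2  ⇒  p = 1/3.
In a mixed equilibrium Rosa is indifferent between Up and Down; this condition fixes q.
  Rosa's expected payoff from Up: q·(-6) + (1−q)·(-7) = q - 7
  Rosa's expected payoff from Down: q·(-4) + (1−q)·(-9) = 5q - 9
  q - 7 = 5q - 9  ⇒  -4q = -2  ⇒  q = 1/2.

p = 1/3, q = 1/2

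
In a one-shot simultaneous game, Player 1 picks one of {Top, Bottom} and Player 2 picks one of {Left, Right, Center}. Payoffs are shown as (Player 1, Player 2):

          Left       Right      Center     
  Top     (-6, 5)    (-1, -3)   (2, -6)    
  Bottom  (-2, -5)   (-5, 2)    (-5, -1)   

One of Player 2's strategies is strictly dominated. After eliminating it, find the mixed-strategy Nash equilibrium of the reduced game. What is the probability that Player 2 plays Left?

q = 1/2

Player 2's strategy Center is strictly dominated by Right: -3 > -6 and 2 > -1. Eliminate Center.
Player 1's indifference between Top and Bottom determines Player 2's mixing probability q:
  Player 1's expected payoff from Top: q·(-6) + (1−q)·(-1) = -5q - 1
  Player 1's expected payoff from Bottom: q·(-2) + (1−q)·(-5) = 3q - 5
  -5q - 1 = 3q - 5  ⇒  -8q = -4  ⇒  q = 1/2.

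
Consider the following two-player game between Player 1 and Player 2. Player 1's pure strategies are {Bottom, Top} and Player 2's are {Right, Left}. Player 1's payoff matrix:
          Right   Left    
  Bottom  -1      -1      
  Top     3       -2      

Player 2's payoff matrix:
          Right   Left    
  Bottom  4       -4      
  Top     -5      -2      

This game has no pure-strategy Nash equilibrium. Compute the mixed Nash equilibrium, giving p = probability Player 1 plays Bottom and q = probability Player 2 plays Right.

p = 3/11, q = 1/5

Player 1's mix must leave Player 2 indifferent between Right and Left.
  Player 2's payoff from Right: p·4 + (1−p)·(-5) = 9p - 5
  Player 2's payoff from Left: p·(-4) + (1−p)·(-2) = -2p - 2
  9p - 5 = -2p - 2  ⇒  11p = 3  ⇒  p = 3/11.
For Player 1 to be willing to mix, Player 1 must be indifferent between Bottom and Top, which pins down Player 2's mix.
  Player 1's payoff to Bottom: q·(-1) + (1−q)·(-1) = -1
  Player 1's payoff to Top: q·3 + (1−q)·(-2) = 5q - 2
  -1 = 5q - 2  ⇒  -5q = -1  ⇒  q = 1/5.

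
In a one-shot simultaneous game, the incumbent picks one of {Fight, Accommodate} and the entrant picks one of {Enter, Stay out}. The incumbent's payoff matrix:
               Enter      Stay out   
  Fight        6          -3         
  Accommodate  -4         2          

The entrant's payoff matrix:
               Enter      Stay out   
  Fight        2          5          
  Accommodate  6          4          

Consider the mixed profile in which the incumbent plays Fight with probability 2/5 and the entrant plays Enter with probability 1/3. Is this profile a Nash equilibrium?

Yes

Check the entrant's indifference given the incumbent's mix p = 2/5:
  payoff from Enter = 22/5; payoff from Stay out = 22/5 — equal.
Check the incumbent's indifference given the entrant's mix q = 1/3:
  payoff from Fight = 0; payoff from Accommodate = 0 — equal.
Both players are indifferent, so neither can profitably deviate.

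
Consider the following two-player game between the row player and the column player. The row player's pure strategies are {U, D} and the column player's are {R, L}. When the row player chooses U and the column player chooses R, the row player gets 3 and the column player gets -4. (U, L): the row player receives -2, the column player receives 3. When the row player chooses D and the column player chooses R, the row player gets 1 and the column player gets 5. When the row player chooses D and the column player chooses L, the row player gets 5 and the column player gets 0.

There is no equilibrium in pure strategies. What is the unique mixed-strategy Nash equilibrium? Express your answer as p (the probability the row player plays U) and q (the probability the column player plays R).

The row player's mix must leave the column player indifferent between R and L.
  the column player's payoff from R: p·(-4) + (1−p)·5 = -9p + 5
  the column player's payoff from L: p·3 + (1−p)·0 = 3p
  -9p + 5 = 3p  ⇒  -12p = -5  ⇒  p = 5/12.
For the row player to be willing to mix, the row player must be indifferent between U and D, which pins down the column player's mix.
  the row player's payoff to U: q·3 + (1−q)·(-2) = 5q - 2
  the row player's payoff to D: q·1 + (1−q)·5 = -4q + 5
  5q - 2 = -4q + 5  ⇒  9q = 7  ⇒  q = 7/9.

p = 5/12, q = 7/9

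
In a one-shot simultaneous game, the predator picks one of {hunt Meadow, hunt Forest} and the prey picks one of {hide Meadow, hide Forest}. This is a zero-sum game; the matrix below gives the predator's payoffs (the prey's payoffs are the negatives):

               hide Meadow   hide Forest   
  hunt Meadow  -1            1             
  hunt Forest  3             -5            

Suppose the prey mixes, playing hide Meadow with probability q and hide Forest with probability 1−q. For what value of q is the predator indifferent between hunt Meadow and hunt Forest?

For the predator to be willing to mix, the predator must be indifferent between hunt Meadow and hunt Forest, which pins down the prey's mix.
  the predator's payoff to hunt Meadow: q·(-1) + (1−q)·1 = -2q + 1
  the predator's payoff to hunt Forest: q·3 + (1−q)·(-5) = 8q - 5
  -2q + 1 = 8q - 5  ⇒  -10q = -6  ⇒  q = 3/5.

q = 3/5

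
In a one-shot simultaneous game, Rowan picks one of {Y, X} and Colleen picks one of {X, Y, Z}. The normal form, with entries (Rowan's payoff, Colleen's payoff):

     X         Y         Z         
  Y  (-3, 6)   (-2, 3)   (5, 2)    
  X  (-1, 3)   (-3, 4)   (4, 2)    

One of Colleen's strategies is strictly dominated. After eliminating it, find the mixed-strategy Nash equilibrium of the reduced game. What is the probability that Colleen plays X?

q = 1/3

Colleen's strategy Z is strictly dominated by Y: 3 > 2 and 4 > 2. Eliminate Z.
For Rowan to be willing to mix, Rowan must be indifferent between Y and X, which pins down Colleen's mix.
  Rowan's expected payoff from Y: q·(-3) + (1−q)·(-2) = -q - 2
  Rowan's expected payoff from X: q·(-1) + (1−q)·(-3) = 2q - 3
  -q - 2 = 2q - 3  ⇒  -3q = -1  ⇒  q = 1/3.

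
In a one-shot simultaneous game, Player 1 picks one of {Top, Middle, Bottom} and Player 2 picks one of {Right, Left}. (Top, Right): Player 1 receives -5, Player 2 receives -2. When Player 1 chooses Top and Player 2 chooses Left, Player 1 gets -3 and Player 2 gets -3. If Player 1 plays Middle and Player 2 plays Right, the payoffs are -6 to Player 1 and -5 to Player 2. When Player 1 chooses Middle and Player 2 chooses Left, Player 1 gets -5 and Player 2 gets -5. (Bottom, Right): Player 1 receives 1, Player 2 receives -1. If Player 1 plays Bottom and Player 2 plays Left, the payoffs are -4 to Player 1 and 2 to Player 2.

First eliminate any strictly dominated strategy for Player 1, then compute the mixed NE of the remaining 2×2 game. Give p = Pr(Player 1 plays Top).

Player 1's strategy Middle is strictly dominated by Top: -5 > -6 and -3 > -5. Eliminate Middle.
Set Player 2's expected payoff from Right equal to that from Left:
  Player 2's expected payoff from Right: p·(-2) + (1−p)·(-1) = -p - 1
  Player 2's expected payoff from Left: p·(-3) + (1−p)·2 = -5p + 2
  -p - 1 = -5p + 2  ⇒  4p = 3  ⇒  p = 3/4.

p = 3/4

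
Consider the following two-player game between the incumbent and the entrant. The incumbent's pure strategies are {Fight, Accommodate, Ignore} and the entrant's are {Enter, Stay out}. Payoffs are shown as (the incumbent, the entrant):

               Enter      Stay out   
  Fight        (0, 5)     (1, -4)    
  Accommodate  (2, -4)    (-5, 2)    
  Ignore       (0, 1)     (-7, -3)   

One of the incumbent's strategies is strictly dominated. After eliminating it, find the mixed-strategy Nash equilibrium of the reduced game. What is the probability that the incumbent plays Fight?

p = 2/5

The incumbent's strategy Ignore is strictly dominated by Accommodate: 2 > 0 and -5 > -7. Eliminate Ignore.
For the entrant to be willing to mix, the entrant must be indifferent between Enter and Stay out, which pins down the incumbent's mix.
  the entrant's expected payoff from Enter: p·5 + (1−p)·(-4) = 9p - 4
  the entrant's expected payoff from Stay out: p·(-4) + (1−p)·2 = -6p + 2
  9p - 4 = -6p + 2  ⇒  15p = 6  ⇒  p = 2/5.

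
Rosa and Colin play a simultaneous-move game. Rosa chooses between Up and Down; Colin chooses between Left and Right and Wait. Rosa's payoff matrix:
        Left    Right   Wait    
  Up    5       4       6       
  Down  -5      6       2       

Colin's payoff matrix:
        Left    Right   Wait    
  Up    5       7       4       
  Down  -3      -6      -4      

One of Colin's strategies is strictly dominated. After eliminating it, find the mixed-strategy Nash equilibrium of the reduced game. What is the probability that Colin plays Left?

q = 1/6

Colin's strategy Wait is strictly dominated by Left: 5 > 4 and -3 > -4. Eliminate Wait.
Colin's mix must leave Rosa indifferent between Up and Down.
  Rosa's payoff to Up: q·5 + (1−q)·4 = q + 4
  Rosa's payoff to Down: q·(-5) + (1−q)·6 = -11q + 6
  q + 4 = -11q + 6  ⇒  12q = 2  ⇒  q = 1/6.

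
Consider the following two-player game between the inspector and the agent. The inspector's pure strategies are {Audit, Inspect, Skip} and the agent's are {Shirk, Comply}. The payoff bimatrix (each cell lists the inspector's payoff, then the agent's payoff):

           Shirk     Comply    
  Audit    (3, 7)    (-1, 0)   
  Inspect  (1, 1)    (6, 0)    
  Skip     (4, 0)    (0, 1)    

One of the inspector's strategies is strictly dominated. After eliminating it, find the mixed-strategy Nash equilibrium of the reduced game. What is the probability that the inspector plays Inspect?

The inspector's strategy Audit is strictly dominated by Skip: 4 > 3 and 0 > -1. Eliminate Audit.
For the agent to be willing to mix, the agent must be indifferent between Shirk and Comply, which pins down the inspector's mix.
  the agent's payoff to Shirk: p·1 + (1−p)·0 = p
  the agent's payoff to Comply: p·0 + (1−p)·1 = -p + 1
  p = -p + 1  ⇒  2p = 1  ⇒  p = 1/2.

p = 1/2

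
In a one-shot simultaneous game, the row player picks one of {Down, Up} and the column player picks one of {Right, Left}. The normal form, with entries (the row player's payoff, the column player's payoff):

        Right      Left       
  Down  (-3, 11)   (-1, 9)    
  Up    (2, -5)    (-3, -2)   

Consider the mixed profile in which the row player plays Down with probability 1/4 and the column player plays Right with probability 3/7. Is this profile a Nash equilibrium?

No

Given the row player's mix p = 1/4, the column player's payoff from Right is -1 but from Left is 3/4. The column player strictly prefers Left, so the column player would not mix.
So the proposed profile is not a Nash equilibrium.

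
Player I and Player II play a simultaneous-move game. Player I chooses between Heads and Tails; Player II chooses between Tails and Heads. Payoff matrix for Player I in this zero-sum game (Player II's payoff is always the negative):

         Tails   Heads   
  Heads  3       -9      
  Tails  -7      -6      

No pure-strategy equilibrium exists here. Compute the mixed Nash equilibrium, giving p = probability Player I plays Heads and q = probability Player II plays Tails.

p = 1/13, q = 3/13

For Player II to be willing to mix, Player II must be indifferent between Tails and Heads, which pins down Player I's mix.
  Player II's payoff from Tails: p·(-3) + (1−p)·7 = -10p + 7
  Player II's payoff from Heads: p·9 + (1−p)·6 = 3p + 6
  -10p + 7 = 3p + 6  ⇒  -13p = -1  ⇒  p = 1/13.
Player I's indifference between Heads and Tails determines Player II's mixing probability q:
  Player I's payoff from Heads: q·3 + (1−q)·(-9) = 12q - 9
  Player I's payoff from Tails: q·(-7) + (1−q)·(-6) = -q - 6
  12q - 9 = -q - 6  ⇒  13q = 3  ⇒  q = 3/13.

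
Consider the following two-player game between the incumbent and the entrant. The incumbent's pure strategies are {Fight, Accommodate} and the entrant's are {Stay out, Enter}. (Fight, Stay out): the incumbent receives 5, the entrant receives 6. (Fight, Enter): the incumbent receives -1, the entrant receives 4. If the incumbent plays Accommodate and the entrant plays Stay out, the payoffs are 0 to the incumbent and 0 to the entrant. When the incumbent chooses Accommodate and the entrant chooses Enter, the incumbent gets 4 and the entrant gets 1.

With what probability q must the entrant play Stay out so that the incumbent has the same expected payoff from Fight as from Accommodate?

The incumbent's indifference between Fight and Accommodate determines the entrant's mixing probability q:
  the incumbent's payoff from Fight: q·5 + (1−q)·(-1) = 6q - 1
  the incumbent's payoff from Accommodate: q·0 + (1−q)·4 = -4q + 4
  6q - 1 = -4q + 4  ⇒  10q = 5  ⇒  q = 1/2.

q = 1/2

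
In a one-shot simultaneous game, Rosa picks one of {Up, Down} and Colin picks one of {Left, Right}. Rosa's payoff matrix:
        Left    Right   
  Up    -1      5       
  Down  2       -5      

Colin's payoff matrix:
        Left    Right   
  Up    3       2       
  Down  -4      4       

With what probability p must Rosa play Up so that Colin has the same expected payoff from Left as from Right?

p = 8/9

For Colin to be willing to mix, Colin must be indifferent between Left and Right, which pins down Rosa's mix.
  Colin's payoff from Left: p·3 + (1−p)·(-4) = 7p - 4
  Colin's payoff from Right: p·2 + (1−p)·4 = -2p + 4
  7p - 4 = -2p + 4  ⇒  9p = 8  ⇒  p = 8/9.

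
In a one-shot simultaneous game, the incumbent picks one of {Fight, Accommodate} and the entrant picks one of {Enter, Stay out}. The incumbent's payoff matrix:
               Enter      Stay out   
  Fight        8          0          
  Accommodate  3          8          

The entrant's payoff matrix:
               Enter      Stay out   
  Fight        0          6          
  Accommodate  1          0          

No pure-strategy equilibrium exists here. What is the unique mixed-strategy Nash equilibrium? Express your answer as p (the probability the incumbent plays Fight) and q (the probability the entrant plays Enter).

The entrant's indifference between Enter and Stay out determines the incumbent's mixing probability p:
  the entrant's expected payoff from Enter: p·0 + (1−p)·1 = -p + 1
  the entrant's expected payoff from Stay out: p·6 + (1−p)·0 = 6p
  -p + 1 = 6p  ⇒  -7p = -1  ⇒  p = 1/7.
The incumbent's indifference between Fight and Accommodate determines the entrant's mixing probability q:
  the incumbent's payoff from Fight: q·8 + (1−q)·0 = 8q
  the incumbent's payoff from Accommodate: q·3 + (1−q)·8 = -5q + 8
  8q = -5q + 8  ⇒  13q = 8  ⇒  q = 8/13.

p = 1/7, q = 8/13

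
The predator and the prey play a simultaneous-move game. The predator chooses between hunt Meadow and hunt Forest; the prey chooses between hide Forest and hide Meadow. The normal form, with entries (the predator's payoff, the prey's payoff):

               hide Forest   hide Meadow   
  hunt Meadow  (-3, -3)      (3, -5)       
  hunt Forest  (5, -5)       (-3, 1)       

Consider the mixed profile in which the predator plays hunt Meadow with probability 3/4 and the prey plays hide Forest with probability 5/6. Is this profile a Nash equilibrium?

Given the prey's mix q = 5/6, the predator's payoff from hunt Meadow is -2 but from hunt Forest is 11/3. The predator strictly prefers hunt Forest, so the predator would not mix.
So the proposed profile is not a Nash equilibrium.

No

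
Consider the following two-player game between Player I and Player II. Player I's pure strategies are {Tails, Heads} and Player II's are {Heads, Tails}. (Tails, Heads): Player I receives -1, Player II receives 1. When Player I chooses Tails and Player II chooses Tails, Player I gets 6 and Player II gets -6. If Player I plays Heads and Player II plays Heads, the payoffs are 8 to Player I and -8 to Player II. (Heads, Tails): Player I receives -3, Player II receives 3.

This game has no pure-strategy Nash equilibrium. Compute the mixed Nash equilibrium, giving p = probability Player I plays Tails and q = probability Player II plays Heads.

In a mixed equilibrium Player II is indifferent between Heads and Tails; this condition fixes p.
  Player II's payoff to Heads: p·1 + (1−p)·(-8) = 9p - 8
  Player II's payoff to Tails: p·(-6) + (1−p)·3 = -9p + 3
  9p - 8 = -9p + 3  ⇒  18p = 11  ⇒  p = 11/18.
In a mixed equilibrium Player I is indifferent between Tails and Heads; this condition fixes q.
  Player I's expected payoff from Tails: q·(-1) + (1−q)·6 = -7q + 6
  Player I's expected payoff from Heads: q·8 + (1−q)·(-3) = 11q - 3
  -7q + 6 = 11q - 3  ⇒  -18q = -9  ⇒  q = 1/2.

p = 11/18, q = 1/2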